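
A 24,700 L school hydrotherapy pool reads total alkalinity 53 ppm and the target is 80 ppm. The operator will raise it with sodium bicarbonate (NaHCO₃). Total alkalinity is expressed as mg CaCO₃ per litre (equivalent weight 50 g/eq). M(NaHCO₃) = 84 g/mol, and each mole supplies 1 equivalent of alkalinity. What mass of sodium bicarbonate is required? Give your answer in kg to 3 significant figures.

1.12 kg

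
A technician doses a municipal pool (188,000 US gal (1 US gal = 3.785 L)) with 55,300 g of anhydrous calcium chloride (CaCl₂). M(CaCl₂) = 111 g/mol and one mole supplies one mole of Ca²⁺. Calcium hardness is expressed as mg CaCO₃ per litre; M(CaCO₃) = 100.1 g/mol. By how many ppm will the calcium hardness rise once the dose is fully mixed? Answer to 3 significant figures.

Volume: 188,000 US gal × 3.785 L/gal = 711,580 L.
Moles of Ca²⁺: 55,300 g ÷ 111 g/mol = 498.2 mol.
As CaCO₃: 498.2 mol × 100.1 g/mol = 49,870 g.
Rise: 49,870 g / 711,580 L × 1000 = 70.08 mg/L.

70.1 ppm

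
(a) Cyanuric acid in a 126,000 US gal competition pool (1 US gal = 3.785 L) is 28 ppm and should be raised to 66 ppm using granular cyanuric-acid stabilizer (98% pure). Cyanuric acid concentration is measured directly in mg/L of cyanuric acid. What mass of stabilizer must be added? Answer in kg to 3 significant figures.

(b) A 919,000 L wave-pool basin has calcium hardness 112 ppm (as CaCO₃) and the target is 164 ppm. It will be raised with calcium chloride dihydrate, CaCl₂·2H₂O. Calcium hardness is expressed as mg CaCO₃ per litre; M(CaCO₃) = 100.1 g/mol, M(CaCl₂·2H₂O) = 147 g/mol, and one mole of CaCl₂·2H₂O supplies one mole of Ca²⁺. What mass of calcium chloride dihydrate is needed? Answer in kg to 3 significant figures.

(a) 18.5 kg; (b) 70.2 kg

(a) Volume: 126,000 US gal × 3.785 L/gal = 476,910 L.
(a) CYA to add: (66 − 28) = 38 mg/L × 476,910 L = 18,120 g cyanuric acid.
(a) At 98% purity: 18,120 / 0.98 = 18,490 g product.

(b) Hardness to add: (164 − 112) = 52 mg/L as CaCO₃ × 919,000 L = 47,790 g as CaCO₃.
(b) Moles of Ca²⁺ (1 mol Ca²⁺ ≡ 1 mol CaCO₃): 47,790 / 100.1 g/mol = 477.4 mol.
(b) Mass of CaCl₂·2H₂O: 477.4 × 147 = 70,180 g.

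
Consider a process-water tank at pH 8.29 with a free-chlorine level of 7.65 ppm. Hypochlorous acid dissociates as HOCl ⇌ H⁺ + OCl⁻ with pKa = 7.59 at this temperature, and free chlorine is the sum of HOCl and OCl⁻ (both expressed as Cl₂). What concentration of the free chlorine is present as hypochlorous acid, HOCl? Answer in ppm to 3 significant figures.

[OCl⁻]/[HOCl] = 10^(pH − pKa) = 10^(8.29 − 7.59) = 10^0.70 = 5.012.
Fraction as HOCl = 1 / (1 + 5.012) = 0.1663.
HOCl = 0.1663 × 7.65 ppm = 1.272 ppm.

1.27 ppm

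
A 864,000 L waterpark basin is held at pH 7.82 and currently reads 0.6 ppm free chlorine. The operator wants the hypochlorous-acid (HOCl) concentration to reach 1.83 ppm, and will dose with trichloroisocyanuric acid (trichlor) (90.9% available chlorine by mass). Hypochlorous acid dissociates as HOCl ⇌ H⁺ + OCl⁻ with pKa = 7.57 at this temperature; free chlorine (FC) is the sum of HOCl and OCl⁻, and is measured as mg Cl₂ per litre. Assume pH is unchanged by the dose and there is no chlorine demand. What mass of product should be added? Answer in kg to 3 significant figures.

[OCl⁻]/[HOCl] = 10^(pH − pKa) = 10^(7.82 − 7.57) = 1.778; fraction as HOCl = 1/(1 + 1.778) = 0.3599.
Free chlorine required for 1.83 ppm HOCl: 1.83 / 0.3599 = 5.084 ppm.
FC to add: 5.084 − 0.6 = 4.484 mg/L as Cl₂.
Cl₂ equivalent: 4.484 mg/L × 864,000 L = 3874 g.
Product at 90.9% available Cl: 3874 / 0.909 = 4262 g.

4.26 kg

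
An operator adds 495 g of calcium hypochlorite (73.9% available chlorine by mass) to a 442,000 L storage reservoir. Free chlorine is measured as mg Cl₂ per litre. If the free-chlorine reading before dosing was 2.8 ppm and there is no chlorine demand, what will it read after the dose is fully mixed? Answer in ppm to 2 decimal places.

3.63 ppm

Available chlorine delivered: 495 g × 0.739 = 365.8 g as Cl₂.
Concentration rise: 365.8 g / 442,000 L = 0.8276 mg/L = 0.83 ppm.
Final FC: 2.8 + 0.83 = 3.63 ppm.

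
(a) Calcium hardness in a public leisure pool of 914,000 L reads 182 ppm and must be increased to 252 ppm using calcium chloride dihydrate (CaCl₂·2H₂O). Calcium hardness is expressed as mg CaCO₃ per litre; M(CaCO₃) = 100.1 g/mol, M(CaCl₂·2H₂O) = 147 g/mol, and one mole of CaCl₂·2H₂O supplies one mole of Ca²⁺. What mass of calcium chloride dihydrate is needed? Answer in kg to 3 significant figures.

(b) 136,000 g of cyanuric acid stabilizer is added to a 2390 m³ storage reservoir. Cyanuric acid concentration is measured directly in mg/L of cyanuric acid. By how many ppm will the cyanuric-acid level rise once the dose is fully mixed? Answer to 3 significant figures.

(a) 94.0 kg; (b) 56.9 ppm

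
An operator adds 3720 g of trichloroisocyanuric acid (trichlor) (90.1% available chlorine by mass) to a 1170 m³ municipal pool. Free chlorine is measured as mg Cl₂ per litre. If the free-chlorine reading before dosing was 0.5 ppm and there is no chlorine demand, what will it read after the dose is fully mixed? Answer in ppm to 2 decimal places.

3.36 ppm

Volume: 1170 m³ = 1,170,000 L.
Available chlorine delivered: 3720 g × 0.901 = 3352 g as Cl₂.
Concentration rise: 3352 g / 1,170,000 L = 2.865 mg/L = 2.86 ppm.
Final FC: 0.5 + 2.86 = 3.36 ppm.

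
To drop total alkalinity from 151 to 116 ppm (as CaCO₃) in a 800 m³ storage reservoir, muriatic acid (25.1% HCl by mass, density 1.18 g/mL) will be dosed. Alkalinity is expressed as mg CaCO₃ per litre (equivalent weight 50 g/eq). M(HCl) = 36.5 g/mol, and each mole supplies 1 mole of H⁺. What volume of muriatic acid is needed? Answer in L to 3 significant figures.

69.0 L

Volume: 800 m³ = 800,000 L.
Alkalinity to neutralize: (151 − 116) = 35 mg/L as CaCO₃ × 800,000 L = 28,000 g as CaCO₃.
Equivalents of H⁺ required: 28,000 ÷ 50 g/eq = 560 eq = 560 mol HCl.
Mass of HCl: 560 × 36.5 = 20,440 g.
Mass of 25.1% solution: 20,440 / 0.251 = 81,430 g.
Volume: 81,430 g ÷ 1.18 g/mL = 69,010 mL.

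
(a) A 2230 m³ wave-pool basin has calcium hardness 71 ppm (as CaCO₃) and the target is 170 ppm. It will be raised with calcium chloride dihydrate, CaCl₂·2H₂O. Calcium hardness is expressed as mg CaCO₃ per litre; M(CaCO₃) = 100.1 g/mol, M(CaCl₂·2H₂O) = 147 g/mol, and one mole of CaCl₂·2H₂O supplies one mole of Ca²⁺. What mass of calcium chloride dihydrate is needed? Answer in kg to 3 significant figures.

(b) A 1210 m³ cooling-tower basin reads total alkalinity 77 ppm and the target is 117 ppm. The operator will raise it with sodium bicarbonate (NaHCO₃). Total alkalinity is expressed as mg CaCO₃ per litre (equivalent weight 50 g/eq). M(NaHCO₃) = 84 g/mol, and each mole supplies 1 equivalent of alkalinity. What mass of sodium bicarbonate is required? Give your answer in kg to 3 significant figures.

(a) 324 kg; (b) 81.3 kg

(a) Volume: 2230 m³ = 2,230,000 L.
(a) Hardness to add: (170 − 71) = 99 mg/L as CaCO₃ × 2,230,000 L = 220,800 g as CaCO₃.
(a) Moles of Ca²⁺ (1 mol Ca²⁺ ≡ 1 mol CaCO₃): 220,800 / 100.1 g/mol = 2205 mol.
(a) Mass of CaCl₂·2H₂O: 2205 × 147 = 324,200 g.

(b) Volume: 1210 m³ = 1,210,000 L.
(b) Alkalinity to add: (117 − 77) = 40 mg/L as CaCO₃ × 1,210,000 L = 48,400 g as CaCO₃.
(b) Equivalents: 48,400 g ÷ 50 g/eq = 968 eq.
(b) NaHCO₃ supplies 1 eq per mole → 968 mol.
(b) Mass: 968 mol × 84 g/mol = 81,310 g.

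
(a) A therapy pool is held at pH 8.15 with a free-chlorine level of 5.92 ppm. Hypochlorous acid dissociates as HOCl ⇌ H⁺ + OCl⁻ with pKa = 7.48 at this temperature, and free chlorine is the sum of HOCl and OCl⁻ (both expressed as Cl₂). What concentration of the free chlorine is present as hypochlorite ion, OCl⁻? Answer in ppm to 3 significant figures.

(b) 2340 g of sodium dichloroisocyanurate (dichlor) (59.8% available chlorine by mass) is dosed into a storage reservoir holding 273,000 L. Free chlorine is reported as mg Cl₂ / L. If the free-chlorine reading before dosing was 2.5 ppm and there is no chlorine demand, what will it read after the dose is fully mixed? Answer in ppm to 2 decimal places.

(a) [OCl⁻]/[HOCl] = 10^(pH − pKa) = 10^(8.15 − 7.48) = 10^0.67 = 4.677.
(a) Fraction as HOCl = 1 / (1 + 4.677) = 0.1761.
(a) OCl⁻ = (1 − 0.1761) × 5.92 ppm = 4.877 ppm.

(b) Available chlorine delivered: 2340 g × 0.598 = 1399 g as Cl₂.
(b) Concentration rise: 1399 g / 273,000 L = 5.126 mg/L = 5.13 ppm.
(b) Final FC: 2.5 + 5.13 = 7.63 ppm.

(a) 4.88 ppm; (b) 7.63 ppm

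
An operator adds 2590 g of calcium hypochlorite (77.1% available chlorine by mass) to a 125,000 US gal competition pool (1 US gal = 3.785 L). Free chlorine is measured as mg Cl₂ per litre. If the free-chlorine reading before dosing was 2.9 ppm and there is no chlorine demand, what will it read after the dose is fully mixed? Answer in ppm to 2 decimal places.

Volume: 125,000 US gal × 3.785 L/gal = 473,125 L.
Available chlorine delivered: 2590 g × 0.771 = 1997 g as Cl₂.
Concentration rise: 1997 g / 473,125 L = 4.221 mg/L = 4.22 ppm.
Final FC: 2.9 + 4.22 = 7.12 ppm.

7.12 ppm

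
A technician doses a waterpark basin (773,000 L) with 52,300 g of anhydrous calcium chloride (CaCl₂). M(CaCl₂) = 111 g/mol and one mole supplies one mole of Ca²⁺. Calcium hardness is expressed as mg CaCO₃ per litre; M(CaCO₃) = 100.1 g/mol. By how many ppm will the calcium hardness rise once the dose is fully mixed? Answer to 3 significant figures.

Moles of Ca²⁺: 52,300 g ÷ 111 g/mol = 471.2 mol.
As CaCO₃: 471.2 mol × 100.1 g/mol = 47,160 g.
Rise: 47,160 g / 773,000 L × 1000 = 61.01 mg/L.

61.0 ppm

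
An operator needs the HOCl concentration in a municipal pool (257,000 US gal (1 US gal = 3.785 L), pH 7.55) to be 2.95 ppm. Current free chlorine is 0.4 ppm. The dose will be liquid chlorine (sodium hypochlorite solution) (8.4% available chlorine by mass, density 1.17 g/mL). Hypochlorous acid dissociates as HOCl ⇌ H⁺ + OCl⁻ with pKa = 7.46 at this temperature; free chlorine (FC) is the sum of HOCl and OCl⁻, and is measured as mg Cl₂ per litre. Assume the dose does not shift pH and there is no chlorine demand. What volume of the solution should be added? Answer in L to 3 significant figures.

61.2 L

Volume: 257,000 US gal × 3.785 L/gal = 972,745 L.
[OCl⁻]/[HOCl] = 10^(pH − pKa) = 10^(7.55 − 7.46) = 1.23; fraction as HOCl = 1/(1 + 1.23) = 0.4484.
Free chlorine required for 2.95 ppm HOCl: 2.95 / 0.4484 = 6.579 ppm.
FC to add: 6.579 − 0.4 = 6.179 mg/L as Cl₂.
Cl₂ equivalent: 6.179 mg/L × 972,745 L = 6011 g.
Product at 8.4% available Cl: 6011 / 0.084 = 71,560 g.
Volume: 71,560 g ÷ 1.17 g/mL = 61,160 mL.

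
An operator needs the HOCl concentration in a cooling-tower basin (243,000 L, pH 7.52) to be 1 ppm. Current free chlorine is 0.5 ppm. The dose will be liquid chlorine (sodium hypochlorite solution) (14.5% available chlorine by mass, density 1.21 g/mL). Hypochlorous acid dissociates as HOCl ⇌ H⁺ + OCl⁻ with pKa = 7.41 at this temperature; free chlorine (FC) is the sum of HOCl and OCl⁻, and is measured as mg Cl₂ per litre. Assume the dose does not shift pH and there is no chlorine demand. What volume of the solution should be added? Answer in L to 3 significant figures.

2.48 L

[OCl⁻]/[HOCl] = 10^(pH − pKa) = 10^(7.52 − 7.41) = 1.288; fraction as HOCl = 1/(1 + 1.288) = 0.437.
Free chlorine required for 1 ppm HOCl: 1 / 0.437 = 2.288 ppm.
FC to add: 2.288 − 0.5 = 1.788 mg/L as Cl₂.
Cl₂ equivalent: 1.788 mg/L × 243,000 L = 434.5 g.
Product at 14.5% available Cl: 434.5 / 0.145 = 2997 g.
Volume: 2997 g ÷ 1.21 g/mL = 2477 mL.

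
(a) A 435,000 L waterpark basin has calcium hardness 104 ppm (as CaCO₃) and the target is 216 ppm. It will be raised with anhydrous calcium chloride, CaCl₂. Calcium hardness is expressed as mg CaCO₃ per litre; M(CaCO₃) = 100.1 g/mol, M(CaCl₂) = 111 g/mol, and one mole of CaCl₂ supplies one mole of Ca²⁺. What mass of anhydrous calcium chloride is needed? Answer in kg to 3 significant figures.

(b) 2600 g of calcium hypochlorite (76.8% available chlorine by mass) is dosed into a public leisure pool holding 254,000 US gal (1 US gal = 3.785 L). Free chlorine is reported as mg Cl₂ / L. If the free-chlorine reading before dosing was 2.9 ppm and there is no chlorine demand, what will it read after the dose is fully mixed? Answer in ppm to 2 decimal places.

(a) Hardness to add: (216 − 104) = 112 mg/L as CaCO₃ × 435,000 L = 48,720 g as CaCO₃.
(a) Moles of Ca²⁺ (1 mol Ca²⁺ ≡ 1 mol CaCO₃): 48,720 / 100.1 g/mol = 486.7 mol.
(a) Mass of CaCl₂: 486.7 × 111 = 54,030 g.

(b) Volume: 254,000 US gal × 3.785 L/gal = 961,390 L.
(b) Available chlorine delivered: 2600 g × 0.768 = 1997 g as Cl₂.
(b) Concentration rise: 1997 g / 961,390 L = 2.077 mg/L = 2.08 ppm.
(b) Final FC: 2.9 + 2.08 = 4.98 ppm.

(a) 54.0 kg; (b) 4.98 ppm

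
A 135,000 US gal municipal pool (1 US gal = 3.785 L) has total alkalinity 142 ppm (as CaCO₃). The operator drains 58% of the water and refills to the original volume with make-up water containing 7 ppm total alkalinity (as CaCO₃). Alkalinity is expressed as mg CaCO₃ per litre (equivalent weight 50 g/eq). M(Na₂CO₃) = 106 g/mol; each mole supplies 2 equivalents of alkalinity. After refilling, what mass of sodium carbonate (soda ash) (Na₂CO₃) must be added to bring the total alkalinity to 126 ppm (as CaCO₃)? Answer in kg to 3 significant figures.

Volume: 135,000 US gal × 3.785 L/gal = 510,975 L.
After draining 58% and refilling: 142 × 0.42 + 7 × 0.58 = 63.7 ppm.
Deficit to target: 126 − 63.7 = 62.3 mg/L.
As CaCO₃: 62.3 mg/L × 510,975 L = 31,830 g; ÷ 50 g/eq ÷ 2 = 318.3 mol Na₂CO₃.
Mass: 318.3 × 106 = 33,740 g.

33.7 kg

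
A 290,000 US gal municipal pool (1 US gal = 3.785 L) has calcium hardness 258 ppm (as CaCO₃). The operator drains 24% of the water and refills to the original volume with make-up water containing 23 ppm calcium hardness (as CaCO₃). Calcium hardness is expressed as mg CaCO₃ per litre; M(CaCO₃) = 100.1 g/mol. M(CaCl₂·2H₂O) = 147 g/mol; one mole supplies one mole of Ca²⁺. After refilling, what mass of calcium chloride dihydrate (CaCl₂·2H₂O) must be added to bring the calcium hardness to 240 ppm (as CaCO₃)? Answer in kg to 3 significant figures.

61.9 kg

Volume: 290,000 US gal × 3.785 L/gal = 1,097,650 L.
After draining 24% and refilling: 258 × 0.76 + 23 × 0.24 = 201.6 ppm.
Deficit to target: 240 − 201.6 = 38.4 mg/L.
As CaCO₃: 38.4 mg/L × 1,097,650 L = 42,150 g; ÷ 100.1 = 421.1 mol Ca²⁺.
Mass: 421.1 × 147 = 61,900 g.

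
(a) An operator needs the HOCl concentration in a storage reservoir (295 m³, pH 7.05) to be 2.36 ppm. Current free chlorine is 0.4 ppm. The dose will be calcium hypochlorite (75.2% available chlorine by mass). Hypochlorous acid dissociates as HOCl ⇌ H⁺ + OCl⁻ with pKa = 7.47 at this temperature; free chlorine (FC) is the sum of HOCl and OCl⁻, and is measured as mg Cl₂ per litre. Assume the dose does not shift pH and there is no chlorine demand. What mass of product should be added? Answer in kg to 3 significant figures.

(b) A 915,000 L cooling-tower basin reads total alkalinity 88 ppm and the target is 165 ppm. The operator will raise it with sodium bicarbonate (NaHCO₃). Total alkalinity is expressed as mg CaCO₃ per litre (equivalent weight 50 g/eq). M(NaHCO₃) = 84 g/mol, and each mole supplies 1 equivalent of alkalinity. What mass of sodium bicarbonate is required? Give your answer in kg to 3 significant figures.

(a) Volume: 295 m³ = 295,000 L.
(a) [OCl⁻]/[HOCl] = 10^(pH − pKa) = 10^(7.05 − 7.47) = 0.3802; fraction as HOCl = 1/(1 + 0.3802) = 0.7245.
(a) Free chlorine required for 2.36 ppm HOCl: 2.36 / 0.7245 = 3.257 ppm.
(a) FC to add: 3.257 − 0.4 = 2.857 mg/L as Cl₂.
(a) Cl₂ equivalent: 2.857 mg/L × 295,000 L = 842.9 g.
(a) Product at 75.2% available Cl: 842.9 / 0.752 = 1121 g.

(b) Alkalinity to add: (165 − 88) = 77 mg/L as CaCO₃ × 915,000 L = 70,460 g as CaCO₃.
(b) Equivalents: 70,460 g ÷ 50 g/eq = 1409 eq.
(b) NaHCO₃ supplies 1 eq per mole → 1409 mol.
(b) Mass: 1409 mol × 84 g/mol = 118,400 g.

(a) 1.12 kg; (b) 118 kg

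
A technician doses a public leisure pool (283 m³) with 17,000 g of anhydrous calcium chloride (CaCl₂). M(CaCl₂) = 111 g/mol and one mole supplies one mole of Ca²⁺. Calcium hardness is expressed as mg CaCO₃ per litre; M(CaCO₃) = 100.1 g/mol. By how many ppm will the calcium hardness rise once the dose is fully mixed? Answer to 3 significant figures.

54.2 ppm

Volume: 283 m³ = 283,000 L.
Moles of Ca²⁺: 17,000 g ÷ 111 g/mol = 153.2 mol.
As CaCO₃: 153.2 mol × 100.1 g/mol = 15,330 g.
Rise: 15,330 g / 283,000 L × 1000 = 54.17 mg/L.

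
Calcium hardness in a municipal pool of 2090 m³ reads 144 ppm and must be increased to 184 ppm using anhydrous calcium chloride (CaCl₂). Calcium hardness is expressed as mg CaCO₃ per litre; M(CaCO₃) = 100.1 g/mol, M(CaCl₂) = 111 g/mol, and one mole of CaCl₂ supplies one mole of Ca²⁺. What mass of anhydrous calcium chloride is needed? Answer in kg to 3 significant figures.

Volume: 2090 m³ = 2,090,000 L.
Hardness to add: (184 − 144) = 40 mg/L as CaCO₃ × 2,090,000 L = 83,600 g as CaCO₃.
Moles of Ca²⁺ (1 mol Ca²⁺ ≡ 1 mol CaCO₃): 83,600 / 100.1 g/mol = 835.2 mol.
Mass of CaCl₂: 835.2 × 111 = 92,700 g.

92.7 kg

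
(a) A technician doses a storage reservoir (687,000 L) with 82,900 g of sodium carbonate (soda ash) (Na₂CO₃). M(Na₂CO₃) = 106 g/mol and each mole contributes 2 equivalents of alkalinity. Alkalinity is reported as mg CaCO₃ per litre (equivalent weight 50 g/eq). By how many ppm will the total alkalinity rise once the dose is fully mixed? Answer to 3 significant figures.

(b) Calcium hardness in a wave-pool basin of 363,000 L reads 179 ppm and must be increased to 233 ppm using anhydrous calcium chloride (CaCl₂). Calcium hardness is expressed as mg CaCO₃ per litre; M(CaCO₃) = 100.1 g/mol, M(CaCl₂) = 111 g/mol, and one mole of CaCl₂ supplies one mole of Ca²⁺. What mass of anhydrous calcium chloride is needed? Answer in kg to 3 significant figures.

(a) Moles of Na₂CO₃: 82,900 g ÷ 106 g/mol = 782.1 mol → 1564 eq of alkalinity.
(a) As CaCO₃: 1564 eq × 50 g/eq = 78,210 g.
(a) Rise: 78,210 g / 687,000 L × 1000 = 113.8 mg/L.

(b) Hardness to add: (233 − 179) = 54 mg/L as CaCO₃ × 363,000 L = 19,600 g as CaCO₃.
(b) Moles of Ca²⁺ (1 mol Ca²⁺ ≡ 1 mol CaCO₃): 19,600 / 100.1 g/mol = 195.8 mol.
(b) Mass of CaCl₂: 195.8 × 111 = 21,740 g.

(a) 114 ppm; (b) 21.7 kg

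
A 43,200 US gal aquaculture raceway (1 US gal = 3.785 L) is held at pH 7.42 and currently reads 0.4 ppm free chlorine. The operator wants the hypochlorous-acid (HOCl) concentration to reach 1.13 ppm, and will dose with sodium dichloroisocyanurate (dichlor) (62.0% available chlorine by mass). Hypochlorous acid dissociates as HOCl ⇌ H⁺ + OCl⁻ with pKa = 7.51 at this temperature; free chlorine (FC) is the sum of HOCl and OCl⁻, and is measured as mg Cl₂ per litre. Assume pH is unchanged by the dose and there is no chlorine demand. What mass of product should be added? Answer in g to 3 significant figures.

Volume: 43,200 US gal × 3.785 L/gal = 163,512 L.
[OCl⁻]/[HOCl] = 10^(pH − pKa) = 10^(7.42 − 7.51) = 0.8128; fraction as HOCl = 1/(1 + 0.8128) = 0.5516.
Free chlorine required for 1.13 ppm HOCl: 1.13 / 0.5516 = 2.048 ppm.
FC to add: 2.048 − 0.4 = 1.648 mg/L as Cl₂.
Cl₂ equivalent: 1.648 mg/L × 163,512 L = 269.5 g.
Product at 62.0% available Cl: 269.5 / 0.62 = 434.8 g.

435 g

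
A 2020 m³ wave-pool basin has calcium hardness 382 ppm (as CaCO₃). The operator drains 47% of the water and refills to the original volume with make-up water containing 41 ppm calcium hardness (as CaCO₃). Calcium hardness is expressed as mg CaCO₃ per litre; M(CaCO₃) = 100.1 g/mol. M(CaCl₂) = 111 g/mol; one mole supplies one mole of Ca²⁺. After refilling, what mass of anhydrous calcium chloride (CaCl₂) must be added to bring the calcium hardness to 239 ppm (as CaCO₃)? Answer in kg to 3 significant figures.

38.7 kg

Volume: 2020 m³ = 2,020,000 L.
After draining 47% and refilling: 382 × 0.53 + 41 × 0.47 = 221.73 ppm.
Deficit to target: 239 − 221.73 = 17.27 mg/L.
As CaCO₃: 17.27 mg/L × 2,020,000 L = 34,890 g; ÷ 100.1 = 348.5 mol Ca²⁺.
Mass: 348.5 × 111 = 38,680 g.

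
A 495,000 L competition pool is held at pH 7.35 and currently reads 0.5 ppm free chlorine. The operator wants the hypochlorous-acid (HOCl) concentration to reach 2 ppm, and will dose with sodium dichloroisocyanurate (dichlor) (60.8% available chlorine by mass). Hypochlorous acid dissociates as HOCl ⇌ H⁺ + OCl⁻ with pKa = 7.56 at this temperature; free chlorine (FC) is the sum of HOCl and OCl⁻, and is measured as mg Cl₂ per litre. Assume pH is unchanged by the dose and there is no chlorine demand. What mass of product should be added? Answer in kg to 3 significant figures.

2.23 kg

[OCl⁻]/[HOCl] = 10^(pH − pKa) = 10^(7.35 − 7.56) = 0.6166; fraction as HOCl = 1/(1 + 0.6166) = 0.6186.
Free chlorine required for 2 ppm HOCl: 2 / 0.6186 = 3.233 ppm.
FC to add: 3.233 − 0.5 = 2.733 mg/L as Cl₂.
Cl₂ equivalent: 2.733 mg/L × 495,000 L = 1353 g.
Product at 60.8% available Cl: 1353 / 0.608 = 2225 g.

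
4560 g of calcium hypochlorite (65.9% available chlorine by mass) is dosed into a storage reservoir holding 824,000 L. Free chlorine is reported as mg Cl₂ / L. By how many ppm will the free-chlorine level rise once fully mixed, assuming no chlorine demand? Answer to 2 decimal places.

3.65 ppm

Available chlorine delivered: 4560 g × 0.659 = 3005 g as Cl₂.
Concentration rise: 3005 g / 824,000 L = 3.647 mg/L = 3.65 ppm.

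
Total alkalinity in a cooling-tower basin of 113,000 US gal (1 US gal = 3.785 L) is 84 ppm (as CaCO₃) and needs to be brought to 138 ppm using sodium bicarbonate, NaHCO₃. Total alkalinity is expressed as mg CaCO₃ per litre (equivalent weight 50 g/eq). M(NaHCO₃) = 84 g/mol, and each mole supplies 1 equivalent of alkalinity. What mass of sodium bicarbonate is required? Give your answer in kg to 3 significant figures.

38.8 kg

Volume: 113,000 US gal × 3.785 L/gal = 427,705 L.
Alkalinity to add: (138 − 84) = 54 mg/L as CaCO₃ × 427,705 L = 23,100 g as CaCO₃.
Equivalents: 23,100 g ÷ 50 g/eq = 461.9 eq.
NaHCO₃ supplies 1 eq per mole → 461.9 mol.
Mass: 461.9 mol × 84 g/mol = 38,800 g.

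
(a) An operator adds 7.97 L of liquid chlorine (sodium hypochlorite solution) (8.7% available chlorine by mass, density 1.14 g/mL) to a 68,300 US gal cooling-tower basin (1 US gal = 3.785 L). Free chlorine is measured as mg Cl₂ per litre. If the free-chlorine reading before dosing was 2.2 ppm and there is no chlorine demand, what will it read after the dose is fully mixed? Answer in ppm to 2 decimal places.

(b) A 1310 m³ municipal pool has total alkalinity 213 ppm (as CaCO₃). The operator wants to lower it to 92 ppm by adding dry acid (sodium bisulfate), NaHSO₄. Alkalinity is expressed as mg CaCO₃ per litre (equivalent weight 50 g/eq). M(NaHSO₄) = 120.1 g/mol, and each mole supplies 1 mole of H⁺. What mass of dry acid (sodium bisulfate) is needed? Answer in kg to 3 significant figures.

(a) 5.26 ppm; (b) 381 kg

(a) Volume: 68,300 US gal × 3.785 L/gal = 258,516 L.
(a) Mass of solution: 7.97 L × 1000 mL/L × 1.14 g/mL = 9086 g.
(a) Available chlorine delivered: 9086 g × 0.087 = 790.5 g as Cl₂.
(a) Concentration rise: 790.5 g / 258,516 L = 3.058 mg/L = 3.06 ppm.
(a) Final FC: 2.2 + 3.06 = 5.26 ppm.

(b) Volume: 1310 m³ = 1,310,000 L.
(b) Alkalinity to neutralize: (213 − 92) = 121 mg/L as CaCO₃ × 1,310,000 L = 158,500 g as CaCO₃.
(b) Equivalents of H⁺ required: 158,500 ÷ 50 g/eq = 3170 eq = 3170 mol NaHSO₄.
(b) Mass of NaHSO₄: 3170 × 120.1 = 380,700 g.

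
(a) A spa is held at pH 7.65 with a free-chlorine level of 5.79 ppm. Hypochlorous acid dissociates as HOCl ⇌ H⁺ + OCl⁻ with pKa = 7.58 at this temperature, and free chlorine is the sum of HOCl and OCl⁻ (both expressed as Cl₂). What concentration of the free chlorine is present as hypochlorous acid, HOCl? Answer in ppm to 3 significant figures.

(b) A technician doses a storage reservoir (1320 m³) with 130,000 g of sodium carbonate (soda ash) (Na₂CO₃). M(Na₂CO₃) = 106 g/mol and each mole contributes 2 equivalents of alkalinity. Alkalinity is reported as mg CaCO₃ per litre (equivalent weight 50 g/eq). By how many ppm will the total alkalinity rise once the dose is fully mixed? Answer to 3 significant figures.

(a) [OCl⁻]/[HOCl] = 10^(pH − pKa) = 10^(7.65 − 7.58) = 10^0.07 = 1.175.
(a) Fraction as HOCl = 1 / (1 + 1.175) = 0.4598.
(a) HOCl = 0.4598 × 5.79 ppm = 2.662 ppm.

(b) Volume: 1320 m³ = 1,320,000 L.
(b) Moles of Na₂CO₃: 130,000 g ÷ 106 g/mol = 1226 mol → 2453 eq of alkalinity.
(b) As CaCO₃: 2453 eq × 50 g/eq = 122,600 g.
(b) Rise: 122,600 g / 1,320,000 L × 1000 = 92.91 mg/L.

(a) 2.66 ppm; (b) 92.9 ppm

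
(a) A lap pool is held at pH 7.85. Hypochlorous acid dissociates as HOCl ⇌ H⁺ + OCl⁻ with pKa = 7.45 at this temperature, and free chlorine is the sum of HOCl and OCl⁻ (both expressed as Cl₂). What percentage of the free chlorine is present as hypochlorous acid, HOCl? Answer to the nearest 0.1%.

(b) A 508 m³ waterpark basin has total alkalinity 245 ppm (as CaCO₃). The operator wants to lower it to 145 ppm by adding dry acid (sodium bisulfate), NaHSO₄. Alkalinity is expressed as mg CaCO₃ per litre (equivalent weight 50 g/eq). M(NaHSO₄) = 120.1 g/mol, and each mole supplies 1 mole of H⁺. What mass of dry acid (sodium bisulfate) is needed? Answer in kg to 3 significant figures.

(a) [OCl⁻]/[HOCl] = 10^(pH − pKa) = 10^(7.85 − 7.45) = 10^0.40 = 2.512.
(a) Fraction as HOCl = 1 / (1 + 2.512) = 0.2847.

(b) Volume: 508 m³ = 508,000 L.
(b) Alkalinity to neutralize: (245 − 145) = 100 mg/L as CaCO₃ × 508,000 L = 50,800 g as CaCO₃.
(b) Equivalents of H⁺ required: 50,800 ÷ 50 g/eq = 1016 eq = 1016 mol NaHSO₄.
(b) Mass of NaHSO₄: 1016 × 120.1 = 122,000 g.

(a) 28.5%; (b) 122 kg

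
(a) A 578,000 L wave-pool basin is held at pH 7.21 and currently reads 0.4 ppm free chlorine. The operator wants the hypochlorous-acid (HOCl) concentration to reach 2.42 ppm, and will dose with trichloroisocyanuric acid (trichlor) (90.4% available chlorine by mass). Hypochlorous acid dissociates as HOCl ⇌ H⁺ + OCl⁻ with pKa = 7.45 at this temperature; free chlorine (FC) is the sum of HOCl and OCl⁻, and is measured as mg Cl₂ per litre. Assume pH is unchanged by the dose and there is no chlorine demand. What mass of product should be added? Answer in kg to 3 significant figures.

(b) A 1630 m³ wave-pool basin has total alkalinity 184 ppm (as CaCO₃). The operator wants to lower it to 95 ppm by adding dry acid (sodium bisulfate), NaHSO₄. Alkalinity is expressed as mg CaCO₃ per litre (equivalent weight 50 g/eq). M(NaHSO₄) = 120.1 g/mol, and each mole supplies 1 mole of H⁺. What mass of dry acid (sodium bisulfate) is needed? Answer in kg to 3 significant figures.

(a) 2.18 kg; (b) 348 kg

(a) [OCl⁻]/[HOCl] = 10^(pH − pKa) = 10^(7.21 − 7.45) = 0.5754; fraction as HOCl = 1/(1 + 0.5754) = 0.6347.
(a) Free chlorine required for 2.42 ppm HOCl: 2.42 / 0.6347 = 3.813 ppm.
(a) FC to add: 3.813 − 0.4 = 3.413 mg/L as Cl₂.
(a) Cl₂ equivalent: 3.413 mg/L × 578,000 L = 1972 g.
(a) Product at 90.4% available Cl: 1972 / 0.904 = 2182 g.

(b) Volume: 1630 m³ = 1,630,000 L.
(b) Alkalinity to neutralize: (184 − 95) = 89 mg/L as CaCO₃ × 1,630,000 L = 145,100 g as CaCO₃.
(b) Equivalents of H⁺ required: 145,100 ÷ 50 g/eq = 2901 eq = 2901 mol NaHSO₄.
(b) Mass of NaHSO₄: 2901 × 120.1 = 348,500 g.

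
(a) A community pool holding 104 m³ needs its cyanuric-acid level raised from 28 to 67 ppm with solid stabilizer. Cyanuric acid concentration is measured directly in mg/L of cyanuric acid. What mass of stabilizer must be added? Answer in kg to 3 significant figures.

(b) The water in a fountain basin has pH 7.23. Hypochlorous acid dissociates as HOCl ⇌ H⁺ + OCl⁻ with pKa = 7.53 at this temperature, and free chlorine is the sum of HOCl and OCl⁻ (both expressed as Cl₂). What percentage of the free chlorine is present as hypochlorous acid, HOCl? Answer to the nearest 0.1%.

(a) Volume: 104 m³ = 104,000 L.
(a) CYA to add: (67 − 28) = 39 mg/L × 104,000 L = 4056 g cyanuric acid.

(b) [OCl⁻]/[HOCl] = 10^(pH − pKa) = 10^(7.23 − 7.53) = 10^-0.30 = 0.5012.
(b) Fraction as HOCl = 1 / (1 + 0.5012) = 0.6661.

(a) 4.06 kg; (b) 66.6%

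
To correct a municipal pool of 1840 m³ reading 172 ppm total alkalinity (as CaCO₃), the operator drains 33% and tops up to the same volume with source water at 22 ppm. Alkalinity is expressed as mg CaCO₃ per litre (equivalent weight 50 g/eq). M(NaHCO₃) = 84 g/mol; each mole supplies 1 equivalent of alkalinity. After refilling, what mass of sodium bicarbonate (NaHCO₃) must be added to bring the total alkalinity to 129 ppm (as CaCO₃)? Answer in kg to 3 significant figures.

20.1 kg

Volume: 1840 m³ = 1,840,000 L.
After draining 33% and refilling: 172 × 0.67 + 22 × 0.33 = 122.5 ppm.
Deficit to target: 129 − 122.5 = 6.5 mg/L.
As CaCO₃: 6.5 mg/L × 1,840,000 L = 11,960 g; ÷ 50 g/eq ÷ 1 = 239.2 mol NaHCO₃.
Mass: 239.2 × 84 = 20,090 g.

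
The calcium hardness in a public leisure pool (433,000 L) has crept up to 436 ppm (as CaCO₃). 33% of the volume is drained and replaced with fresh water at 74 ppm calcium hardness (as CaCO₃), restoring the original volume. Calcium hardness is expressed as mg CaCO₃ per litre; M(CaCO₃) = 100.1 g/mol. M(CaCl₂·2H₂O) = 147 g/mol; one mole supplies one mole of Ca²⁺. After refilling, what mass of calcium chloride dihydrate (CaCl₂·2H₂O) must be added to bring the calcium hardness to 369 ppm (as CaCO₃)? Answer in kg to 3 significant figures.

33.4 kg

After draining 33% and refilling: 436 × 0.67 + 74 × 0.33 = 316.54 ppm.
Deficit to target: 369 − 316.54 = 52.46 mg/L.
As CaCO₃: 52.46 mg/L × 433,000 L = 22,720 g; ÷ 100.1 = 226.9 mol Ca²⁺.
Mass: 226.9 × 147 = 33,360 g.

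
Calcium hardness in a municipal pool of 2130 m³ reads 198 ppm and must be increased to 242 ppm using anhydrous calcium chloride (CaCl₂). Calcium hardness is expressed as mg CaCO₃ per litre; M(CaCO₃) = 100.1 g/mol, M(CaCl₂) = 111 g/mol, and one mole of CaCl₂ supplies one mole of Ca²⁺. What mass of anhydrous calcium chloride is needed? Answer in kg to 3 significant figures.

104 kg

Volume: 2130 m³ = 2,130,000 L.
Hardness to add: (242 − 198) = 44 mg/L as CaCO₃ × 2,130,000 L = 93,720 g as CaCO₃.
Moles of Ca²⁺ (1 mol Ca²⁺ ≡ 1 mol CaCO₃): 93,720 / 100.1 g/mol = 936.3 mol.
Mass of CaCl₂: 936.3 × 111 = 103,900 g.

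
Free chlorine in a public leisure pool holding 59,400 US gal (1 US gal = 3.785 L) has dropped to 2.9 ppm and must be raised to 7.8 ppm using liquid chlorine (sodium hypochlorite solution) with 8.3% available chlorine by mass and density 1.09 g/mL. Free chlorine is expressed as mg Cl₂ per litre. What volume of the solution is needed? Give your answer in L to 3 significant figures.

12.2 L

Volume: 59,400 US gal × 3.785 L/gal = 224,829 L.
Chlorine deficit: 7.8 − 2.9 = 4.9 ppm = 4.9 mg/L as Cl₂.
Cl₂ equivalent needed: 4.9 mg/L × 224,829 L = 1,102,000 mg = 1102 g.
Product at 8.3% available chlorine: 1102 / 0.083 = 13,270 g.
Volume at density 1.09 g/mL: 13,270 g ÷ 1.09 g/mL = 12,180 mL.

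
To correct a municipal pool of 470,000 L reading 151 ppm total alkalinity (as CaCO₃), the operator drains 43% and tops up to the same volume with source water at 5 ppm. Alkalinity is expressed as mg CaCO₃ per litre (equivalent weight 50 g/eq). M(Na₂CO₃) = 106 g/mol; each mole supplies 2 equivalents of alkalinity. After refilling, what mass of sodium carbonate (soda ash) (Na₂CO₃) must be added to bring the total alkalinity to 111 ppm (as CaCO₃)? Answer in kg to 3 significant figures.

11.3 kg

After draining 43% and refilling: 151 × 0.57 + 5 × 0.43 = 88.22 ppm.
Deficit to target: 111 − 88.22 = 22.78 mg/L.
As CaCO₃: 22.78 mg/L × 470,000 L = 10,710 g; ÷ 50 g/eq ÷ 2 = 107.1 mol Na₂CO₃.
Mass: 107.1 × 106 = 11,350 g.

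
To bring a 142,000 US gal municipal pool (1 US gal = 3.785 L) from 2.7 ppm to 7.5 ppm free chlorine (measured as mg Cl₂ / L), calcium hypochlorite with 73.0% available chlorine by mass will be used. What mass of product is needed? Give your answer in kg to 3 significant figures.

Volume: 142,000 US gal × 3.785 L/gal = 537,470 L.
Chlorine deficit: 7.5 − 2.7 = 4.8 ppm = 4.8 mg/L as Cl₂.
Cl₂ equivalent needed: 4.8 mg/L × 537,470 L = 2,580,000 mg = 2580 g.
Product at 73.0% available chlorine: 2580 / 0.73 = 3534 g.

3.53 kg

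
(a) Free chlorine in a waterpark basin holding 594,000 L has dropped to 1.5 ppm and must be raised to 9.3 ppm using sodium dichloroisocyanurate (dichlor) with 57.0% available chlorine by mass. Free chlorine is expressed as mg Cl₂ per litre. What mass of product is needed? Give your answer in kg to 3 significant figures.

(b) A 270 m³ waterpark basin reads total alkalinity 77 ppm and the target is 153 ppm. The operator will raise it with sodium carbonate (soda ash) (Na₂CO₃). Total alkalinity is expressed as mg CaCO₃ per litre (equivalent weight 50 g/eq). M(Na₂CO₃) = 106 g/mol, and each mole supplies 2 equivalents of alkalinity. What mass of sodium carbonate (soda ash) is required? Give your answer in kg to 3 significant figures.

(a) Chlorine deficit: 9.3 − 1.5 = 7.8 ppm = 7.8 mg/L as Cl₂.
(a) Cl₂ equivalent needed: 7.8 mg/L × 594,000 L = 4,633,000 mg = 4633 g.
(a) Product at 57.0% available chlorine: 4633 / 0.57 = 8128 g.

(b) Volume: 270 m³ = 270,000 L.
(b) Alkalinity to add: (153 − 77) = 76 mg/L as CaCO₃ × 270,000 L = 20,520 g as CaCO₃.
(b) Equivalents: 20,520 g ÷ 50 g/eq = 410.4 eq.
(b) Each mole of Na₂CO₃ supplies 2 eq, so 410.4 / 2 = 205.2 mol.
(b) Mass: 205.2 mol × 106 g/mol = 21,750 g.

(a) 8.13 kg; (b) 21.8 kg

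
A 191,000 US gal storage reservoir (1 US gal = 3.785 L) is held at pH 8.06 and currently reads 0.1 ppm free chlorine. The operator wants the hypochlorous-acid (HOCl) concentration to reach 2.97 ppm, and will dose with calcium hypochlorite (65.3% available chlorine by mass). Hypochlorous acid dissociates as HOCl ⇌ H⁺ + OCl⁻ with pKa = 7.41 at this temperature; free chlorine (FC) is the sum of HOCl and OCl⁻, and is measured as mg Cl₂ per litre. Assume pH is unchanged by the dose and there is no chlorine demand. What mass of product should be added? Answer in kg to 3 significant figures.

Volume: 191,000 US gal × 3.785 L/gal = 722,935 L.
[OCl⁻]/[HOCl] = 10^(pH − pKa) = 10^(8.06 − 7.41) = 4.467; fraction as HOCl = 1/(1 + 4.467) = 0.1829.
Free chlorine required for 2.97 ppm HOCl: 2.97 / 0.1829 = 16.24 ppm.
FC to add: 16.24 − 0.1 = 16.14 mg/L as Cl₂.
Cl₂ equivalent: 16.14 mg/L × 722,935 L = 11,670 g.
Product at 65.3% available Cl: 11,670 / 0.653 = 17,860 g.

17.9 kg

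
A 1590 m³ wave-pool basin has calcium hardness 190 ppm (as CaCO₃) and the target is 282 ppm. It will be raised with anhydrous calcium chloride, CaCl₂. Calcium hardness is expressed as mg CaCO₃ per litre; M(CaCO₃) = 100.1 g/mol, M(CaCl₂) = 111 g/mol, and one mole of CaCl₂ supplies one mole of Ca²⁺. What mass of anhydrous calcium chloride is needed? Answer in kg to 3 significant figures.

162 kg

Volume: 1590 m³ = 1,590,000 L.
Hardness to add: (282 − 190) = 92 mg/L as CaCO₃ × 1,590,000 L = 146,300 g as CaCO₃.
Moles of Ca²⁺ (1 mol Ca²⁺ ≡ 1 mol CaCO₃): 146,300 / 100.1 g/mol = 1461 mol.
Mass of CaCl₂: 1461 × 111 = 162,200 g.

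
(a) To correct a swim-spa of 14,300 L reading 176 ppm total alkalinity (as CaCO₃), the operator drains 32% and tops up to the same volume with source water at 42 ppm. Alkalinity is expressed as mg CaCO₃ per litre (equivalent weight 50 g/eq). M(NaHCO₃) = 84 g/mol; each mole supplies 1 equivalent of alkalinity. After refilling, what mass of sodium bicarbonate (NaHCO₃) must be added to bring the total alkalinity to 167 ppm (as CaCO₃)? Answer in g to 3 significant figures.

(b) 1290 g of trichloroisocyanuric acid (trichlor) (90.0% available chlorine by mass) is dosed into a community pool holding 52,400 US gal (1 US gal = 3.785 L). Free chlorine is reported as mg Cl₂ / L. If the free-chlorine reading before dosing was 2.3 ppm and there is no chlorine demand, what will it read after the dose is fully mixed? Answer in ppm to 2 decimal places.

(a) After draining 32% and refilling: 176 × 0.68 + 42 × 0.32 = 133.12 ppm.
(a) Deficit to target: 167 − 133.12 = 33.88 mg/L.
(a) As CaCO₃: 33.88 mg/L × 14,300 L = 484.5 g; ÷ 50 g/eq ÷ 1 = 9.69 mol NaHCO₃.
(a) Mass: 9.69 × 84 = 813.9 g.

(b) Volume: 52,400 US gal × 3.785 L/gal = 198,334 L.
(b) Available chlorine delivered: 1290 g × 0.9 = 1161 g as Cl₂.
(b) Concentration rise: 1161 g / 198,334 L = 5.854 mg/L = 5.85 ppm.
(b) Final FC: 2.3 + 5.85 = 8.15 ppm.

(a) 814 g; (b) 8.15 ppm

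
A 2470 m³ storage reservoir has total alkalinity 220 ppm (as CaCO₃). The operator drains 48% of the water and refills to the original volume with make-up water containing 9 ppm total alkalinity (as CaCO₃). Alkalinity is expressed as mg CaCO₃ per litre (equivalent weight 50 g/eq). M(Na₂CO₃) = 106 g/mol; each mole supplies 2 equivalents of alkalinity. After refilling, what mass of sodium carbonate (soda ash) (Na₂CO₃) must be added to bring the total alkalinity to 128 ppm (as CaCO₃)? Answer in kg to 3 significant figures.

24.3 kg

Volume: 2470 m³ = 2,470,000 L.
After draining 48% and refilling: 220 × 0.52 + 9 × 0.48 = 118.72 ppm.
Deficit to target: 128 − 118.72 = 9.28 mg/L.
As CaCO₃: 9.28 mg/L × 2,470,000 L = 22,920 g; ÷ 50 g/eq ÷ 2 = 229.2 mol Na₂CO₃.
Mass: 229.2 × 106 = 24,300 g.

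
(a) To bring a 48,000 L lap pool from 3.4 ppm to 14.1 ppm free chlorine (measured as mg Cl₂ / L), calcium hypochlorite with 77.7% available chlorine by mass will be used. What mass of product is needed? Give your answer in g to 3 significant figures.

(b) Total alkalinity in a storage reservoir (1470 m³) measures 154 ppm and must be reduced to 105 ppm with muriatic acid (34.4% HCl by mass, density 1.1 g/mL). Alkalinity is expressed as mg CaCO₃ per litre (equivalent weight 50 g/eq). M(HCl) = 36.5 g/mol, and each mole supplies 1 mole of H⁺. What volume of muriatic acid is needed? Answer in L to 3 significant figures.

(a) 661 g; (b) 139 L

(a) Chlorine deficit: 14.1 − 3.4 = 10.7 ppm = 10.7 mg/L as Cl₂.
(a) Cl₂ equivalent needed: 10.7 mg/L × 48,000 L = 513,600 mg = 513.6 g.
(a) Product at 77.7% available chlorine: 513.6 / 0.777 = 661 g.

(b) Volume: 1470 m³ = 1,470,000 L.
(b) Alkalinity to neutralize: (154 − 105) = 49 mg/L as CaCO₃ × 1,470,000 L = 72,030 g as CaCO₃.
(b) Equivalents of H⁺ required: 72,030 ÷ 50 g/eq = 1441 eq = 1441 mol HCl.
(b) Mass of HCl: 1441 × 36.5 = 52,580 g.
(b) Mass of 34.4% solution: 52,580 / 0.344 = 152,900 g.
(b) Volume: 152,900 g ÷ 1.1 g/mL = 139,000 mL.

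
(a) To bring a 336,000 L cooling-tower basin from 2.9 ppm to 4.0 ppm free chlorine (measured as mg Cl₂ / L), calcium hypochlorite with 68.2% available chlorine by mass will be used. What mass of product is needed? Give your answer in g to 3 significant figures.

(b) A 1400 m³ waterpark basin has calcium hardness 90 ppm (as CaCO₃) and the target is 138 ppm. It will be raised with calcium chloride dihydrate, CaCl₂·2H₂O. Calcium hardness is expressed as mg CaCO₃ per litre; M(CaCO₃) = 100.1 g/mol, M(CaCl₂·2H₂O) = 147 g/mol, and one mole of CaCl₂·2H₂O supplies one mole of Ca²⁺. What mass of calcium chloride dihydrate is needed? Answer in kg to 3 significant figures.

(a) 542 g; (b) 98.7 kg

(a) Chlorine deficit: 4.0 − 2.9 = 1.1 ppm = 1.1 mg/L as Cl₂.
(a) Cl₂ equivalent needed: 1.1 mg/L × 336,000 L = 369,600 mg = 369.6 g.
(a) Product at 68.2% available chlorine: 369.6 / 0.682 = 541.9 g.

(b) Volume: 1400 m³ = 1,400,000 L.
(b) Hardness to add: (138 − 90) = 48 mg/L as CaCO₃ × 1,400,000 L = 67,200 g as CaCO₃.
(b) Moles of Ca²⁺ (1 mol Ca²⁺ ≡ 1 mol CaCO₃): 67,200 / 100.1 g/mol = 671.3 mol.
(b) Mass of CaCl₂·2H₂O: 671.3 × 147 = 98,690 g.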